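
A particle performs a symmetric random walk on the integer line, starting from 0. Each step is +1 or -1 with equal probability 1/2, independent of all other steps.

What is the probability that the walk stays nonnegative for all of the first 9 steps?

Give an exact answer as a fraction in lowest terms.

Let f(t,s) = #length-t paths at position s with S_1..S_t all ≥ 0.
f(t,s) = f(t-1,s-1) + f(t-1,s+1) for s ≥ 0; f(t,s) = 0 for s < 0.
t=0: f(0,0)=1
t=1: f(1,1)=1
t=2: f(2,0)=1 f(2,2)=1
t=3: f(3,1)=2 f(3,3)=1
t=4: f(4,0)=2 f(4,2)=3 f(4,4)=1
t=5: f(5,1)=5 f(5,3)=4 f(5,5)=1
t=6: f(6,0)=5 f(6,2)=9 f(6,4)=5 f(6,6)=1
t=7: f(7,1)=14 f(7,3)=14 f(7,5)=6 f(7,7)=1
t=8: f(8,0)=14 f(8,2)=28 f(8,4)=20 f(8,6)=7 f(8,8)=1
t=9: f(9,1)=42 f(9,3)=48 f(9,5)=27 f(9,7)=8 f(9,9)=1
Σ_s f(9,s) = 126
P = 126/512 = 63/256

Answer: 63/256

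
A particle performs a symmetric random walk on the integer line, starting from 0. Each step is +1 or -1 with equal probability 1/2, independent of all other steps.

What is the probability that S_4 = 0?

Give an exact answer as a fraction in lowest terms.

Answer: 3/8

Derivation:
To reach position 0 after 4 steps: need 2 steps of +1 and 2 of -1.
Favorable paths: C(4,2) = 6
Total paths: 2^4 = 16
P = 6/16 = 3/8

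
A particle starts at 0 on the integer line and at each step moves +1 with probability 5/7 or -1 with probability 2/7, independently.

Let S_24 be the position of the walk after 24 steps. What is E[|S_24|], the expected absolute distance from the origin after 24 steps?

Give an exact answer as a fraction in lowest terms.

Answer: 282635109287181110472/27368747340080916343

Derivation:
S_24 takes values m ≡ 0 (mod 2) with |m| ≤ 24; P(S_24=m) = C(24,(24+m)/2) · (5/7)^((24+m)/2) · (2/7)^((24-m)/2).
Distribution: P(S=-24)=16777216/191581231380566414401, P(S=-22)=1006632960/191581231380566414401, P(S=-20)=28940697600/191581231380566414401, P(S=-18)=530579456000/191581231380566414401, P(S=-16)=994836480000/27368747340080916343, P(S=-14)=9948364800000/27368747340080916343, P(S=-12)=78757888000000/27368747340080916343, P(S=-10)=3544104960000000/191581231380566414401, P(S=-8)=18828057600000000/191581231380566414401, P(S=-6)=83680256000000000/191581231380566414401, P(S=-4)=313800960000000000/191581231380566414401, P(S=-2)=142636800000000000/27368747340080916343, P(S=0)=386308000000000000/27368747340080916343, P(S=2)=891480000000000000/27368747340080916343, P(S=4)=12257850000000000000/191581231380566414401, P(S=6)=20429750000000000000/191581231380566414401, P(S=8)=28729335937500000000/191581231380566414401, P(S=10)=33799218750000000000/191581231380566414401, P(S=12)=4694335937500000000/27368747340080916343, P(S=14)=3706054687500000000/27368747340080916343, P(S=16)=2316284179687500000/27368747340080916343, P(S=18)=7720947265625000000/191581231380566414401, P(S=20)=2632141113281250000/191581231380566414401, P(S=22)=572204589843750000/191581231380566414401, P(S=24)=59604644775390625/191581231380566414401
E[|S_24|] = Σ_m |m|·P(S_24=m) = 282635109287181110472/27368747340080916343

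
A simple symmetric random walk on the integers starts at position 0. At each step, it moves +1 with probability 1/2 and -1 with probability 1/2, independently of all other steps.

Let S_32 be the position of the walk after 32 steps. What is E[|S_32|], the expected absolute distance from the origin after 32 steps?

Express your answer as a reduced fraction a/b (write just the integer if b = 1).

Answer: 300540195/67108864

Derivation:
S_32 takes values m ≡ 0 (mod 2) with |m| ≤ 32; P(S_32=m) = C(32,(32+m)/2)/2^32.
Total paths: 2^32 = 4294967296
Distribution: P(S=-32)=1/4294967296, P(S=-30)=32/4294967296, P(S=-28)=496/4294967296, P(S=-26)=4960/4294967296, P(S=-24)=35960/4294967296, P(S=-22)=201376/4294967296, P(S=-20)=906192/4294967296, P(S=-18)=3365856/4294967296, P(S=-16)=10518300/4294967296, P(S=-14)=28048800/4294967296, P(S=-12)=64512240/4294967296, P(S=-10)=129024480/4294967296, P(S=-8)=225792840/4294967296, P(S=-6)=347373600/4294967296, P(S=-4)=471435600/4294967296, P(S=-2)=565722720/4294967296, P(S=0)=601080390/4294967296, P(S=2)=565722720/4294967296, P(S=4)=471435600/4294967296, P(S=6)=347373600/4294967296, P(S=8)=225792840/4294967296, P(S=10)=129024480/4294967296, P(S=12)=64512240/4294967296, P(S=14)=28048800/4294967296, P(S=16)=10518300/4294967296, P(S=18)=3365856/4294967296, P(S=20)=906192/4294967296, P(S=22)=201376/4294967296, P(S=24)=35960/4294967296, P(S=26)=4960/4294967296, P(S=28)=496/4294967296, P(S=30)=32/4294967296, P(S=32)=1/4294967296
E[|S_32|] = Σ_m |m|·P(S_32=m) = 19234572480/4294967296 = 300540195/67108864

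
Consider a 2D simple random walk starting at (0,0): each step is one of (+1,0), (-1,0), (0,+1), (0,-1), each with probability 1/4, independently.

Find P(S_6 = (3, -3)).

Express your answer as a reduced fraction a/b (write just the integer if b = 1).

Let h be the number of horizontal steps (so 6-h are vertical). To end at (3,-3) need (h+3)/2 right-steps and ((6-h)-3)/2 up-steps.
Sum over h with 3 ≤ h ≤ 3, h ≡ 1 (mod 2), 6-h ≡ 1 (mod 2):
h=3: C(6,3)·C(3,3)·C(3,0) = 20·1·1 = 20
Total favorable: 20
Total paths: 4^6 = 4096
P = 20/4096 = 5/1024

Answer: 5/1024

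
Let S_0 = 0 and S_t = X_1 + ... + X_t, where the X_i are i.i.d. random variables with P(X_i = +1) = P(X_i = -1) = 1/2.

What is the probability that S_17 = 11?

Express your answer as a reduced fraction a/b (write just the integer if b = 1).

To reach position 11 after 17 steps: need 14 steps of +1 and 3 of -1.
Favorable paths: C(17,14) = 680
Total paths: 2^17 = 131072
P = 680/131072 = 85/16384

Answer: 85/16384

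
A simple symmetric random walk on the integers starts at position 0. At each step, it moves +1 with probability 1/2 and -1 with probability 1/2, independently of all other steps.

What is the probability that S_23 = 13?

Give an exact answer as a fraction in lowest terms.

Answer: 33649/8388608

Derivation:
To reach position 13 after 23 steps: need 18 steps of +1 and 5 of -1.
Favorable paths: C(23,18) = 33649
Total paths: 2^23 = 8388608
P = 33649/8388608 = 33649/8388608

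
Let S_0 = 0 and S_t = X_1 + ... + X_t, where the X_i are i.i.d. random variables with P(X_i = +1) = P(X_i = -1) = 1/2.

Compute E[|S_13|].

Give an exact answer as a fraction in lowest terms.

S_13 takes values m ≡ 1 (mod 2) with |m| ≤ 13; P(S_13=m) = C(13,(13+m)/2)/2^13.
Total paths: 2^13 = 8192
Distribution: P(S=-13)=1/8192, P(S=-11)=13/8192, P(S=-9)=78/8192, P(S=-7)=286/8192, P(S=-5)=715/8192, P(S=-3)=1287/8192, P(S=-1)=1716/8192, P(S=1)=1716/8192, P(S=3)=1287/8192, P(S=5)=715/8192, P(S=7)=286/8192, P(S=9)=78/8192, P(S=11)=13/8192, P(S=13)=1/8192
E[|S_13|] = Σ_m |m|·P(S_13=m) = 24024/8192 = 3003/1024

Answer: 3003/1024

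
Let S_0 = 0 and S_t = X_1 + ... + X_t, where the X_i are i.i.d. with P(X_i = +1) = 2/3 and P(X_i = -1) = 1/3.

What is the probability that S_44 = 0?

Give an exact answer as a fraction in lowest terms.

Answer: 2941743566642216960/328256967394537077627

Derivation:
To be at 0 after 44 steps: need exactly 22 steps of +1 and 22 of -1.
Number of such sequences: C(44,22) = 2104098963720
Each has probability (2/3)^22 · (1/3)^22 = 4194304/984770902183611232881
P = 2104098963720 · 4194304/984770902183611232881 = 2941743566642216960/328256967394537077627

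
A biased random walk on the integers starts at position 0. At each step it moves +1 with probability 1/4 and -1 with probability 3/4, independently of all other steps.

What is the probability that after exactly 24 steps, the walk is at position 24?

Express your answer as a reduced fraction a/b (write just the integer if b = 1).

To reach position 24 after 24 steps: need 24 steps of +1 and 0 steps of -1.
Number of such sequences: C(24,24) = 1
Each has probability (1/4)^24 · (3/4)^0 = 1/281474976710656
P = 1 · 1/281474976710656 = 1/281474976710656

Answer: 1/281474976710656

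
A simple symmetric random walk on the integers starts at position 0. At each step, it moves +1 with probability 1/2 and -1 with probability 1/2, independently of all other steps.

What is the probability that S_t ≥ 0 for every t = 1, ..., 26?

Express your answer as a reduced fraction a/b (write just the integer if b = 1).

Answer: 1300075/8388608

Derivation:
Let f(t,s) = #length-t paths at position s with S_1..S_t all ≥ 0.
f(t,s) = f(t-1,s-1) + f(t-1,s+1) for s ≥ 0; f(t,s) = 0 for s < 0.
t=0: f(0,0)=1
t=1: f(1,1)=1
t=2: f(2,0)=1 f(2,2)=1
t=3: f(3,1)=2 f(3,3)=1
t=4: f(4,0)=2 f(4,2)=3 f(4,4)=1
t=5: f(5,1)=5 f(5,3)=4 f(5,5)=1
t=6: f(6,0)=5 f(6,2)=9 f(6,4)=5 f(6,6)=1
t=7: f(7,1)=14 f(7,3)=14 f(7,5)=6 f(7,7)=1
t=8: f(8,0)=14 f(8,2)=28 f(8,4)=20 f(8,6)=7 f(8,8)=1
t=9: f(9,1)=42 f(9,3)=48 f(9,5)=27 f(9,7)=8 f(9,9)=1
t=10: f(10,0)=42 f(10,2)=90 f(10,4)=75 f(10,6)=35 f(10,8)=9 f(10,10)=1
t=11: f(11,1)=132 f(11,3)=165 f(11,5)=110 f(11,7)=44 f(11,9)=10 f(11,11)=1
t=12: f(12,0)=132 f(12,2)=297 f(12,4)=275 f(12,6)=154 f(12,8)=54 f(12,10)=11 f(12,12)=1
t=13: f(13,1)=429 f(13,3)=572 f(13,5)=429 f(13,7)=208 f(13,9)=65 f(13,11)=12 f(13,13)=1
t=14: f(14,0)=429 f(14,2)=1001 f(14,4)=1001 f(14,6)=637 f(14,8)=273 f(14,10)=77 f(14,12)=13 f(14,14)=1
t=15: f(15,1)=1430 f(15,3)=2002 f(15,5)=1638 f(15,7)=910 f(15,9)=350 f(15,11)=90 f(15,13)=14 f(15,15)=1
t=16: f(16,0)=1430 f(16,2)=3432 f(16,4)=3640 f(16,6)=2548 f(16,8)=1260 f(16,10)=440 f(16,12)=104 f(16,14)=15 f(16,16)=1
t=17: f(17,1)=4862 f(17,3)=7072 f(17,5)=6188 f(17,7)=3808 f(17,9)=1700 f(17,11)=544 f(17,13)=119 f(17,15)=16 f(17,17)=1
t=18: f(18,0)=4862 f(18,2)=11934 f(18,4)=13260 f(18,6)=9996 f(18,8)=5508 f(18,10)=2244 f(18,12)=663 f(18,14)=135 f(18,16)=17 f(18,18)=1
t=19: f(19,1)=16796 f(19,3)=25194 f(19,5)=23256 f(19,7)=15504 f(19,9)=7752 f(19,11)=2907 f(19,13)=798 f(19,15)=152 f(19,17)=18 f(19,19)=1
t=20: f(20,0)=16796 f(20,2)=41990 f(20,4)=48450 f(20,6)=38760 f(20,8)=23256 f(20,10)=10659 f(20,12)=3705 f(20,14)=950 f(20,16)=170 f(20,18)=19 f(20,20)=1
t=21: f(21,1)=58786 f(21,3)=90440 f(21,5)=87210 f(21,7)=62016 f(21,9)=33915 f(21,11)=14364 f(21,13)=4655 f(21,15)=1120 f(21,17)=189 f(21,19)=20 f(21,21)=1
t=22: f(22,0)=58786 f(22,2)=149226 f(22,4)=177650 f(22,6)=149226 f(22,8)=95931 f(22,10)=48279 f(22,12)=19019 f(22,14)=5775 f(22,16)=1309 f(22,18)=209 f(22,20)=21 f(22,22)=1
t=23: f(23,1)=208012 f(23,3)=326876 f(23,5)=326876 f(23,7)=245157 f(23,9)=144210 f(23,11)=67298 f(23,13)=24794 f(23,15)=7084 f(23,17)=1518 f(23,19)=230 f(23,21)=22 f(23,23)=1
t=24: f(24,0)=208012 f(24,2)=534888 f(24,4)=653752 f(24,6)=572033 f(24,8)=389367 f(24,10)=211508 f(24,12)=92092 f(24,14)=31878 f(24,16)=8602 f(24,18)=1748 f(24,20)=252 f(24,22)=23 f(24,24)=1
t=25: f(25,1)=742900 f(25,3)=1188640 f(25,5)=1225785 f(25,7)=961400 f(25,9)=600875 f(25,11)=303600 f(25,13)=123970 f(25,15)=40480 f(25,17)=10350 f(25,19)=2000 f(25,21)=275 f(25,23)=24 f(25,25)=1
t=26: f(26,0)=742900 f(26,2)=1931540 f(26,4)=2414425 f(26,6)=2187185 f(26,8)=1562275 f(26,10)=904475 f(26,12)=427570 f(26,14)=164450 f(26,16)=50830 f(26,18)=12350 f(26,20)=2275 f(26,22)=299 f(26,24)=25 f(26,26)=1
Σ_s f(26,s) = 10400600
P = 10400600/67108864 = 1300075/8388608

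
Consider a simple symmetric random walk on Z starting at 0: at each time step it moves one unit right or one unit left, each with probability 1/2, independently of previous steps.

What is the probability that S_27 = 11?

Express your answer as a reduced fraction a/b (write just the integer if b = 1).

To reach position 11 after 27 steps: need 19 steps of +1 and 8 of -1.
Favorable paths: C(27,19) = 2220075
Total paths: 2^27 = 134217728
P = 2220075/134217728 = 2220075/134217728

Answer: 2220075/134217728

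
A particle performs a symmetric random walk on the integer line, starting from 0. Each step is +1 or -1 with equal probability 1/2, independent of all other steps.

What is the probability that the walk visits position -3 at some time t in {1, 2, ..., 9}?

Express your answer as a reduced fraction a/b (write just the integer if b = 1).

Count via complement. Let g(t,s) = #length-t paths at position s with S_1..S_t all ≠ -3.
g(t,s) = g(t-1,s-1) + g(t-1,s+1) for s ≠ -3; g(t,-3) = 0.
t=0: g(0,0)=1
t=1: g(1,-1)=1 g(1,1)=1
t=2: g(2,-2)=1 g(2,0)=2 g(2,2)=1
t=3: g(3,-1)=3 g(3,1)=3 g(3,3)=1
t=4: g(4,-2)=3 g(4,0)=6 g(4,2)=4 g(4,4)=1
t=5: g(5,-1)=9 g(5,1)=10 g(5,3)=5 g(5,5)=1
t=6: g(6,-2)=9 g(6,0)=19 g(6,2)=15 g(6,4)=6 g(6,6)=1
t=7: g(7,-1)=28 g(7,1)=34 g(7,3)=21 g(7,5)=7 g(7,7)=1
t=8: g(8,-2)=28 g(8,0)=62 g(8,2)=55 g(8,4)=28 g(8,6)=8 g(8,8)=1
t=9: g(9,-1)=90 g(9,1)=117 g(9,3)=83 g(9,5)=36 g(9,7)=9 g(9,9)=1
Paths never hitting -3: Σ_s g(9,s) = 336
Paths hitting -3: 2^9 - 336 = 176
P = 176/512 = 11/32

Answer: 11/32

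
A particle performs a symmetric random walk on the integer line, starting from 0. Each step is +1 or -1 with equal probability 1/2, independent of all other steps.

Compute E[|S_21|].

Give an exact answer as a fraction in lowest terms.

S_21 takes values m ≡ 1 (mod 2) with |m| ≤ 21; P(S_21=m) = C(21,(21+m)/2)/2^21.
Total paths: 2^21 = 2097152
Distribution: P(S=-21)=1/2097152, P(S=-19)=21/2097152, P(S=-17)=210/2097152, P(S=-15)=1330/2097152, P(S=-13)=5985/2097152, P(S=-11)=20349/2097152, P(S=-9)=54264/2097152, P(S=-7)=116280/2097152, P(S=-5)=203490/2097152, P(S=-3)=293930/2097152, P(S=-1)=352716/2097152, P(S=1)=352716/2097152, P(S=3)=293930/2097152, P(S=5)=203490/2097152, P(S=7)=116280/2097152, P(S=9)=54264/2097152, P(S=11)=20349/2097152, P(S=13)=5985/2097152, P(S=15)=1330/2097152, P(S=17)=210/2097152, P(S=19)=21/2097152, P(S=21)=1/2097152
E[|S_21|] = Σ_m |m|·P(S_21=m) = 7759752/2097152 = 969969/262144

Answer: 969969/262144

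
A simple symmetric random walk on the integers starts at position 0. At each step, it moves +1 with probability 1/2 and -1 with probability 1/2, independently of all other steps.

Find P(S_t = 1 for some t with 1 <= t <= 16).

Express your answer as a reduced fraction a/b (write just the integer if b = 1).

Answer: 26333/32768

Derivation:
Count via complement. Let g(t,s) = #length-t paths at position s with S_1..S_t all ≠ 1.
g(t,s) = g(t-1,s-1) + g(t-1,s+1) for s ≠ 1; g(t,1) = 0.
t=0: g(0,0)=1
t=1: g(1,-1)=1
t=2: g(2,-2)=1 g(2,0)=1
t=3: g(3,-3)=1 g(3,-1)=2
t=4: g(4,-4)=1 g(4,-2)=3 g(4,0)=2
t=5: g(5,-5)=1 g(5,-3)=4 g(5,-1)=5
t=6: g(6,-6)=1 g(6,-4)=5 g(6,-2)=9 g(6,0)=5
t=7: g(7,-7)=1 g(7,-5)=6 g(7,-3)=14 g(7,-1)=14
t=8: g(8,-8)=1 g(8,-6)=7 g(8,-4)=20 g(8,-2)=28 g(8,0)=14
t=9: g(9,-9)=1 g(9,-7)=8 g(9,-5)=27 g(9,-3)=48 g(9,-1)=42
t=10: g(10,-10)=1 g(10,-8)=9 g(10,-6)=35 g(10,-4)=75 g(10,-2)=90 g(10,0)=42
t=11: g(11,-11)=1 g(11,-9)=10 g(11,-7)=44 g(11,-5)=110 g(11,-3)=165 g(11,-1)=132
t=12: g(12,-12)=1 g(12,-10)=11 g(12,-8)=54 g(12,-6)=154 g(12,-4)=275 g(12,-2)=297 g(12,0)=132
t=13: g(13,-13)=1 g(13,-11)=12 g(13,-9)=65 g(13,-7)=208 g(13,-5)=429 g(13,-3)=572 g(13,-1)=429
t=14: g(14,-14)=1 g(14,-12)=13 g(14,-10)=77 g(14,-8)=273 g(14,-6)=637 g(14,-4)=1001 g(14,-2)=1001 g(14,0)=429
t=15: g(15,-15)=1 g(15,-13)=14 g(15,-11)=90 g(15,-9)=350 g(15,-7)=910 g(15,-5)=1638 g(15,-3)=2002 g(15,-1)=1430
t=16: g(16,-16)=1 g(16,-14)=15 g(16,-12)=104 g(16,-10)=440 g(16,-8)=1260 g(16,-6)=2548 g(16,-4)=3640 g(16,-2)=3432 g(16,0)=1430
Paths never hitting 1: Σ_s g(16,s) = 12870
Paths hitting 1: 2^16 - 12870 = 52666
P = 52666/65536 = 26333/32768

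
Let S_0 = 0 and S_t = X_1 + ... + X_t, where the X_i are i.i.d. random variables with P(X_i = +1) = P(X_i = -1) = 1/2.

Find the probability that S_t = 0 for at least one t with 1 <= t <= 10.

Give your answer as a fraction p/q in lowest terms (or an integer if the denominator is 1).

Count via complement. Let g(t,s) = #length-t paths at position s with S_1..S_t all ≠ 0.
g(t,s) = g(t-1,s-1) + g(t-1,s+1) for s ≠ 0; g(t,0) = 0.
t=0: g(0,0)=1
t=1: g(1,-1)=1 g(1,1)=1
t=2: g(2,-2)=1 g(2,2)=1
t=3: g(3,-3)=1 g(3,-1)=1 g(3,1)=1 g(3,3)=1
t=4: g(4,-4)=1 g(4,-2)=2 g(4,2)=2 g(4,4)=1
t=5: g(5,-5)=1 g(5,-3)=3 g(5,-1)=2 g(5,1)=2 g(5,3)=3 g(5,5)=1
t=6: g(6,-6)=1 g(6,-4)=4 g(6,-2)=5 g(6,2)=5 g(6,4)=4 g(6,6)=1
t=7: g(7,-7)=1 g(7,-5)=5 g(7,-3)=9 g(7,-1)=5 g(7,1)=5 g(7,3)=9 g(7,5)=5 g(7,7)=1
t=8: g(8,-8)=1 g(8,-6)=6 g(8,-4)=14 g(8,-2)=14 g(8,2)=14 g(8,4)=14 g(8,6)=6 g(8,8)=1
t=9: g(9,-9)=1 g(9,-7)=7 g(9,-5)=20 g(9,-3)=28 g(9,-1)=14 g(9,1)=14 g(9,3)=28 g(9,5)=20 g(9,7)=7 g(9,9)=1
t=10: g(10,-10)=1 g(10,-8)=8 g(10,-6)=27 g(10,-4)=48 g(10,-2)=42 g(10,2)=42 g(10,4)=48 g(10,6)=27 g(10,8)=8 g(10,10)=1
Paths never hitting 0: Σ_s g(10,s) = 252
Paths hitting 0: 2^10 - 252 = 772
P = 772/1024 = 193/256

Answer: 193/256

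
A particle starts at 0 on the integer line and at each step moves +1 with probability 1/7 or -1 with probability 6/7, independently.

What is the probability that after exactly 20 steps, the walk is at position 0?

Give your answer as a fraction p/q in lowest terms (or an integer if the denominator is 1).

To be at 0 after 20 steps: need exactly 10 steps of +1 and 10 of -1.
Number of such sequences: C(20,10) = 184756
Each has probability (1/7)^10 · (6/7)^10 = 60466176/79792266297612001
P = 184756 · 60466176/79792266297612001 = 11171488813056/79792266297612001

Answer: 11171488813056/79792266297612001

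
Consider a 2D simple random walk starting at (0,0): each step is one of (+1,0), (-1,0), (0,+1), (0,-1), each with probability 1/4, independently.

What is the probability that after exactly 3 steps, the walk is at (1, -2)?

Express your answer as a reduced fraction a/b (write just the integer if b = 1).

Answer: 3/64

Derivation:
Let h be the number of horizontal steps (so 3-h are vertical). To end at (1,-2) need (h+1)/2 right-steps and ((3-h)-2)/2 up-steps.
Sum over h with 1 ≤ h ≤ 1, h ≡ 1 (mod 2), 3-h ≡ 0 (mod 2):
h=1: C(3,1)·C(1,1)·C(2,0) = 3·1·1 = 3
Total favorable: 3
Total paths: 4^3 = 64
P = 3/64 = 3/64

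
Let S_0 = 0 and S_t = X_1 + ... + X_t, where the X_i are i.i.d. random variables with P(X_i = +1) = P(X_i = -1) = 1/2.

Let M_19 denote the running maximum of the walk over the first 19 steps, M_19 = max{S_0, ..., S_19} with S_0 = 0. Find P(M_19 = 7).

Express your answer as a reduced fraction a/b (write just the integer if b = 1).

Answer: 6783/131072

Derivation:
Let M_19 = max(S_0,...,S_19). Use the reflection principle: for j ≥ 1, #{paths with M_19 ≥ j} = #{S_19 ≥ j} + #{S_19 ≥ j+1}.
By reflection, #{M_19 ≥ 7} = #{S_19 ≥ 7} + #{S_19 ≥ 8} = 43796 + 16664 = 60460.
#{M_19 ≥ 8} = #{S_19 ≥ 8} + #{S_19 ≥ 9} = 16664 + 16664 = 33328.
#{M_19 = 7} = 60460 - 33328 = 27132.
P(M_19 = 7) = 27132/524288 = 6783/131072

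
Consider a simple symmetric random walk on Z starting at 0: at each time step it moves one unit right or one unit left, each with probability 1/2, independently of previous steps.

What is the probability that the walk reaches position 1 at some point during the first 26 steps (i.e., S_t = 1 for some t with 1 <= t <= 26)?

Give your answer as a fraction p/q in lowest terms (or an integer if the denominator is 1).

Answer: 7088533/8388608

Derivation:
Count via complement. Let g(t,s) = #length-t paths at position s with S_1..S_t all ≠ 1.
g(t,s) = g(t-1,s-1) + g(t-1,s+1) for s ≠ 1; g(t,1) = 0.
t=0: g(0,0)=1
t=1: g(1,-1)=1
t=2: g(2,-2)=1 g(2,0)=1
t=3: g(3,-3)=1 g(3,-1)=2
t=4: g(4,-4)=1 g(4,-2)=3 g(4,0)=2
t=5: g(5,-5)=1 g(5,-3)=4 g(5,-1)=5
t=6: g(6,-6)=1 g(6,-4)=5 g(6,-2)=9 g(6,0)=5
t=7: g(7,-7)=1 g(7,-5)=6 g(7,-3)=14 g(7,-1)=14
t=8: g(8,-8)=1 g(8,-6)=7 g(8,-4)=20 g(8,-2)=28 g(8,0)=14
t=9: g(9,-9)=1 g(9,-7)=8 g(9,-5)=27 g(9,-3)=48 g(9,-1)=42
t=10: g(10,-10)=1 g(10,-8)=9 g(10,-6)=35 g(10,-4)=75 g(10,-2)=90 g(10,0)=42
t=11: g(11,-11)=1 g(11,-9)=10 g(11,-7)=44 g(11,-5)=110 g(11,-3)=165 g(11,-1)=132
t=12: g(12,-12)=1 g(12,-10)=11 g(12,-8)=54 g(12,-6)=154 g(12,-4)=275 g(12,-2)=297 g(12,0)=132
t=13: g(13,-13)=1 g(13,-11)=12 g(13,-9)=65 g(13,-7)=208 g(13,-5)=429 g(13,-3)=572 g(13,-1)=429
t=14: g(14,-14)=1 g(14,-12)=13 g(14,-10)=77 g(14,-8)=273 g(14,-6)=637 g(14,-4)=1001 g(14,-2)=1001 g(14,0)=429
t=15: g(15,-15)=1 g(15,-13)=14 g(15,-11)=90 g(15,-9)=350 g(15,-7)=910 g(15,-5)=1638 g(15,-3)=2002 g(15,-1)=1430
t=16: g(16,-16)=1 g(16,-14)=15 g(16,-12)=104 g(16,-10)=440 g(16,-8)=1260 g(16,-6)=2548 g(16,-4)=3640 g(16,-2)=3432 g(16,0)=1430
t=17: g(17,-17)=1 g(17,-15)=16 g(17,-13)=119 g(17,-11)=544 g(17,-9)=1700 g(17,-7)=3808 g(17,-5)=6188 g(17,-3)=7072 g(17,-1)=4862
t=18: g(18,-18)=1 g(18,-16)=17 g(18,-14)=135 g(18,-12)=663 g(18,-10)=2244 g(18,-8)=5508 g(18,-6)=9996 g(18,-4)=13260 g(18,-2)=11934 g(18,0)=4862
t=19: g(19,-19)=1 g(19,-17)=18 g(19,-15)=152 g(19,-13)=798 g(19,-11)=2907 g(19,-9)=7752 g(19,-7)=15504 g(19,-5)=23256 g(19,-3)=25194 g(19,-1)=16796
t=20: g(20,-20)=1 g(20,-18)=19 g(20,-16)=170 g(20,-14)=950 g(20,-12)=3705 g(20,-10)=10659 g(20,-8)=23256 g(20,-6)=38760 g(20,-4)=48450 g(20,-2)=41990 g(20,0)=16796
t=21: g(21,-21)=1 g(21,-19)=20 g(21,-17)=189 g(21,-15)=1120 g(21,-13)=4655 g(21,-11)=14364 g(21,-9)=33915 g(21,-7)=62016 g(21,-5)=87210 g(21,-3)=90440 g(21,-1)=58786
t=22: g(22,-22)=1 g(22,-20)=21 g(22,-18)=209 g(22,-16)=1309 g(22,-14)=5775 g(22,-12)=19019 g(22,-10)=48279 g(22,-8)=95931 g(22,-6)=149226 g(22,-4)=177650 g(22,-2)=149226 g(22,0)=58786
t=23: g(23,-23)=1 g(23,-21)=22 g(23,-19)=230 g(23,-17)=1518 g(23,-15)=7084 g(23,-13)=24794 g(23,-11)=67298 g(23,-9)=144210 g(23,-7)=245157 g(23,-5)=326876 g(23,-3)=326876 g(23,-1)=208012
t=24: g(24,-24)=1 g(24,-22)=23 g(24,-20)=252 g(24,-18)=1748 g(24,-16)=8602 g(24,-14)=31878 g(24,-12)=92092 g(24,-10)=211508 g(24,-8)=389367 g(24,-6)=572033 g(24,-4)=653752 g(24,-2)=534888 g(24,0)=208012
t=25: g(25,-25)=1 g(25,-23)=24 g(25,-21)=275 g(25,-19)=2000 g(25,-17)=10350 g(25,-15)=40480 g(25,-13)=123970 g(25,-11)=303600 g(25,-9)=600875 g(25,-7)=961400 g(25,-5)=1225785 g(25,-3)=1188640 g(25,-1)=742900
t=26: g(26,-26)=1 g(26,-24)=25 g(26,-22)=299 g(26,-20)=2275 g(26,-18)=12350 g(26,-16)=50830 g(26,-14)=164450 g(26,-12)=427570 g(26,-10)=904475 g(26,-8)=1562275 g(26,-6)=2187185 g(26,-4)=2414425 g(26,-2)=1931540 g(26,0)=742900
Paths never hitting 1: Σ_s g(26,s) = 10400600
Paths hitting 1: 2^26 - 10400600 = 56708264
P = 56708264/67108864 = 7088533/8388608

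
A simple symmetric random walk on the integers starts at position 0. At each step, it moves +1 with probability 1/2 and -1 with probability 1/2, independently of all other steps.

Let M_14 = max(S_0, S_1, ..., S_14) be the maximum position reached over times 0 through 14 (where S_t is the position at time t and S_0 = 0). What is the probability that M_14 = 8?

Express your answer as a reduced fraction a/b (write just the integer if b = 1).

Answer: 91/4096

Derivation:
Let M_14 = max(S_0,...,S_14). Use the reflection principle: for j ≥ 1, #{paths with M_14 ≥ j} = #{S_14 ≥ j} + #{S_14 ≥ j+1}.
By reflection, #{M_14 ≥ 8} = #{S_14 ≥ 8} + #{S_14 ≥ 9} = 470 + 106 = 576.
#{M_14 ≥ 9} = #{S_14 ≥ 9} + #{S_14 ≥ 10} = 106 + 106 = 212.
#{M_14 = 8} = 576 - 212 = 364.
P(M_14 = 8) = 364/16384 = 91/4096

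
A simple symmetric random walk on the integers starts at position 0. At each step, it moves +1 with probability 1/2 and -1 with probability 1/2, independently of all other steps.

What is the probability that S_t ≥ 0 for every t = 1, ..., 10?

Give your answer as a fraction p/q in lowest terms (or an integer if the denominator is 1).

Let f(t,s) = #length-t paths at position s with S_1..S_t all ≥ 0.
f(t,s) = f(t-1,s-1) + f(t-1,s+1) for s ≥ 0; f(t,s) = 0 for s < 0.
t=0: f(0,0)=1
t=1: f(1,1)=1
t=2: f(2,0)=1 f(2,2)=1
t=3: f(3,1)=2 f(3,3)=1
t=4: f(4,0)=2 f(4,2)=3 f(4,4)=1
t=5: f(5,1)=5 f(5,3)=4 f(5,5)=1
t=6: f(6,0)=5 f(6,2)=9 f(6,4)=5 f(6,6)=1
t=7: f(7,1)=14 f(7,3)=14 f(7,5)=6 f(7,7)=1
t=8: f(8,0)=14 f(8,2)=28 f(8,4)=20 f(8,6)=7 f(8,8)=1
t=9: f(9,1)=42 f(9,3)=48 f(9,5)=27 f(9,7)=8 f(9,9)=1
t=10: f(10,0)=42 f(10,2)=90 f(10,4)=75 f(10,6)=35 f(10,8)=9 f(10,10)=1
Σ_s f(10,s) = 252
P = 252/1024 = 63/256

Answer: 63/256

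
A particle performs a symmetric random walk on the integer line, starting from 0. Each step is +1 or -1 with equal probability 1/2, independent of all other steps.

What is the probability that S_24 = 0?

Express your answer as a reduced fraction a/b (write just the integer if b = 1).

Answer: 676039/4194304

Derivation:
To return to 0 after 24 steps: need exactly 12 steps of +1 and 12 of -1.
Favorable paths: C(24,12) = 2704156
Total paths: 2^24 = 16777216
P = 2704156/16777216 = 676039/4194304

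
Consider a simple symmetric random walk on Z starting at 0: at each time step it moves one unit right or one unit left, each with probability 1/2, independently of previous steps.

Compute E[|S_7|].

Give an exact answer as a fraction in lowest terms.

S_7 takes values m ≡ 1 (mod 2) with |m| ≤ 7; P(S_7=m) = C(7,(7+m)/2)/2^7.
Total paths: 2^7 = 128
Distribution: P(S=-7)=1/128, P(S=-5)=7/128, P(S=-3)=21/128, P(S=-1)=35/128, P(S=1)=35/128, P(S=3)=21/128, P(S=5)=7/128, P(S=7)=1/128
E[|S_7|] = Σ_m |m|·P(S_7=m) = 280/128 = 35/16

Answer: 35/16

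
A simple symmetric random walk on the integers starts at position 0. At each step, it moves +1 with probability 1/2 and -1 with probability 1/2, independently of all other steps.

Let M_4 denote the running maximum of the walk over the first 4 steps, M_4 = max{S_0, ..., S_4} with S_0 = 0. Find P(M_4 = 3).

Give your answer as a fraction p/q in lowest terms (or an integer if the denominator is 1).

Answer: 1/16

Derivation:
Let M_4 = max(S_0,...,S_4). Use the reflection principle: for j ≥ 1, #{paths with M_4 ≥ j} = #{S_4 ≥ j} + #{S_4 ≥ j+1}.
By reflection, #{M_4 ≥ 3} = #{S_4 ≥ 3} + #{S_4 ≥ 4} = 1 + 1 = 2.
#{M_4 ≥ 4} = #{S_4 ≥ 4} + #{S_4 ≥ 5} = 1 + 0 = 1.
#{M_4 = 3} = 2 - 1 = 1.
P(M_4 = 3) = 1/16 = 1/16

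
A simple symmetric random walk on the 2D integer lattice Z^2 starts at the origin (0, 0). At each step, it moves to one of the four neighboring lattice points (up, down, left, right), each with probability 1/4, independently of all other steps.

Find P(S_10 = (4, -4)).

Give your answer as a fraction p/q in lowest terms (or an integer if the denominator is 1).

Answer: 315/131072

Derivation:
Let h be the number of horizontal steps (so 10-h are vertical). To end at (4,-4) need (h+4)/2 right-steps and ((10-h)-4)/2 up-steps.
Sum over h with 4 ≤ h ≤ 6, h ≡ 0 (mod 2), 10-h ≡ 0 (mod 2):
h=4: C(10,4)·C(4,4)·C(6,1) = 210·1·6 = 1260
h=6: C(10,6)·C(6,5)·C(4,0) = 210·6·1 = 1260
Total favorable: 2520
Total paths: 4^10 = 1048576
P = 2520/1048576 = 315/131072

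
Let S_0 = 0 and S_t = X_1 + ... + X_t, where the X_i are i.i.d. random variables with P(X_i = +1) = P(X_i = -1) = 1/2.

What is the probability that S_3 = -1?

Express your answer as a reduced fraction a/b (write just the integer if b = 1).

To reach position -1 after 3 steps: need 1 step of +1 and 2 of -1.
Favorable paths: C(3,1) = 3
Total paths: 2^3 = 8
P = 3/8 = 3/8

Answer: 3/8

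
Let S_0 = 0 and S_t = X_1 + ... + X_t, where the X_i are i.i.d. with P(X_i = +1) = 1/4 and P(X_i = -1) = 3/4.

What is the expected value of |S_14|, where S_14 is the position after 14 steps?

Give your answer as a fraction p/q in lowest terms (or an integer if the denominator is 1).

S_14 takes values m ≡ 0 (mod 2) with |m| ≤ 14; P(S_14=m) = C(14,(14+m)/2) · (1/4)^((14+m)/2) · (3/4)^((14-m)/2).
Distribution: P(S=-14)=4782969/268435456, P(S=-12)=11160261/134217728, P(S=-10)=48361131/268435456, P(S=-8)=16120377/67108864, P(S=-6)=59108049/268435456, P(S=-4)=19702683/134217728, P(S=-2)=19702683/268435456, P(S=0)=938223/33554432, P(S=2)=2189187/268435456, P(S=4)=243243/134217728, P(S=6)=81081/268435456, P(S=8)=2457/67108864, P(S=10)=819/268435456, P(S=12)=21/134217728, P(S=14)=1/268435456
E[|S_14|] = Σ_m |m|·P(S_14=m) = 118302779/16777216

Answer: 118302779/16777216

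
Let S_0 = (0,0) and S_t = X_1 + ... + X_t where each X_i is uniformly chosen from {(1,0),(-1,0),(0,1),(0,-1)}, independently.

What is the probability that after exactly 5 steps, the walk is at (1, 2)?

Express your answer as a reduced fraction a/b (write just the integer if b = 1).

Answer: 25/512

Derivation:
Let h be the number of horizontal steps (so 5-h are vertical). To end at (1,2) need (h+1)/2 right-steps and ((5-h)+2)/2 up-steps.
Sum over h with 1 ≤ h ≤ 3, h ≡ 1 (mod 2), 5-h ≡ 0 (mod 2):
h=1: C(5,1)·C(1,1)·C(4,3) = 5·1·4 = 20
h=3: C(5,3)·C(3,2)·C(2,2) = 10·3·1 = 30
Total favorable: 50
Total paths: 4^5 = 1024
P = 50/1024 = 25/512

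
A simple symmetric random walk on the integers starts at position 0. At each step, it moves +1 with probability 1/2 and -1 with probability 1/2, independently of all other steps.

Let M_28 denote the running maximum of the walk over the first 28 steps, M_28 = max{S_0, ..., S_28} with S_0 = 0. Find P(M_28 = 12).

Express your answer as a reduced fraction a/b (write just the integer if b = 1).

Let M_28 = max(S_0,...,S_28). Use the reflection principle: for j ≥ 1, #{paths with M_28 ≥ j} = #{S_28 ≥ j} + #{S_28 ≥ j+1}.
By reflection, #{M_28 ≥ 12} = #{S_28 ≥ 12} + #{S_28 ≥ 13} = 4791323 + 1683218 = 6474541.
#{M_28 ≥ 13} = #{S_28 ≥ 13} + #{S_28 ≥ 14} = 1683218 + 1683218 = 3366436.
#{M_28 = 12} = 6474541 - 3366436 = 3108105.
P(M_28 = 12) = 3108105/268435456 = 3108105/268435456

Answer: 3108105/268435456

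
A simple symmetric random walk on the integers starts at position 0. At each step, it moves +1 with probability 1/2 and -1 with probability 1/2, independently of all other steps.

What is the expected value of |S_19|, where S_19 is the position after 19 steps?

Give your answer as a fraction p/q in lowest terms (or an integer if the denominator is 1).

Answer: 230945/65536

Derivation:
S_19 takes values m ≡ 1 (mod 2) with |m| ≤ 19; P(S_19=m) = C(19,(19+m)/2)/2^19.
Total paths: 2^19 = 524288
Distribution: P(S=-19)=1/524288, P(S=-17)=19/524288, P(S=-15)=171/524288, P(S=-13)=969/524288, P(S=-11)=3876/524288, P(S=-9)=11628/524288, P(S=-7)=27132/524288, P(S=-5)=50388/524288, P(S=-3)=75582/524288, P(S=-1)=92378/524288, P(S=1)=92378/524288, P(S=3)=75582/524288, P(S=5)=50388/524288, P(S=7)=27132/524288, P(S=9)=11628/524288, P(S=11)=3876/524288, P(S=13)=969/524288, P(S=15)=171/524288, P(S=17)=19/524288, P(S=19)=1/524288
E[|S_19|] = Σ_m |m|·P(S_19=m) = 1847560/524288 = 230945/65536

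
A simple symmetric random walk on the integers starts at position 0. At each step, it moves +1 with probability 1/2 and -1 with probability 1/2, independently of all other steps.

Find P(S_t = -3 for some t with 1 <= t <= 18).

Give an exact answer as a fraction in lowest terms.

Answer: 15751/32768

Derivation:
Count via complement. Let g(t,s) = #length-t paths at position s with S_1..S_t all ≠ -3.
g(t,s) = g(t-1,s-1) + g(t-1,s+1) for s ≠ -3; g(t,-3) = 0.
t=0: g(0,0)=1
t=1: g(1,-1)=1 g(1,1)=1
t=2: g(2,-2)=1 g(2,0)=2 g(2,2)=1
t=3: g(3,-1)=3 g(3,1)=3 g(3,3)=1
t=4: g(4,-2)=3 g(4,0)=6 g(4,2)=4 g(4,4)=1
t=5: g(5,-1)=9 g(5,1)=10 g(5,3)=5 g(5,5)=1
t=6: g(6,-2)=9 g(6,0)=19 g(6,2)=15 g(6,4)=6 g(6,6)=1
t=7: g(7,-1)=28 g(7,1)=34 g(7,3)=21 g(7,5)=7 g(7,7)=1
t=8: g(8,-2)=28 g(8,0)=62 g(8,2)=55 g(8,4)=28 g(8,6)=8 g(8,8)=1
t=9: g(9,-1)=90 g(9,1)=117 g(9,3)=83 g(9,5)=36 g(9,7)=9 g(9,9)=1
t=10: g(10,-2)=90 g(10,0)=207 g(10,2)=200 g(10,4)=119 g(10,6)=45 g(10,8)=10 g(10,10)=1
t=11: g(11,-1)=297 g(11,1)=407 g(11,3)=319 g(11,5)=164 g(11,7)=55 g(11,9)=11 g(11,11)=1
t=12: g(12,-2)=297 g(12,0)=704 g(12,2)=726 g(12,4)=483 g(12,6)=219 g(12,8)=66 g(12,10)=12 g(12,12)=1
t=13: g(13,-1)=1001 g(13,1)=1430 g(13,3)=1209 g(13,5)=702 g(13,7)=285 g(13,9)=78 g(13,11)=13 g(13,13)=1
t=14: g(14,-2)=1001 g(14,0)=2431 g(14,2)=2639 g(14,4)=1911 g(14,6)=987 g(14,8)=363 g(14,10)=91 g(14,12)=14 g(14,14)=1
t=15: g(15,-1)=3432 g(15,1)=5070 g(15,3)=4550 g(15,5)=2898 g(15,7)=1350 g(15,9)=454 g(15,11)=105 g(15,13)=15 g(15,15)=1
t=16: g(16,-2)=3432 g(16,0)=8502 g(16,2)=9620 g(16,4)=7448 g(16,6)=4248 g(16,8)=1804 g(16,10)=559 g(16,12)=120 g(16,14)=16 g(16,16)=1
t=17: g(17,-1)=11934 g(17,1)=18122 g(17,3)=17068 g(17,5)=11696 g(17,7)=6052 g(17,9)=2363 g(17,11)=679 g(17,13)=136 g(17,15)=17 g(17,17)=1
t=18: g(18,-2)=11934 g(18,0)=30056 g(18,2)=35190 g(18,4)=28764 g(18,6)=17748 g(18,8)=8415 g(18,10)=3042 g(18,12)=815 g(18,14)=153 g(18,16)=18 g(18,18)=1
Paths never hitting -3: Σ_s g(18,s) = 136136
Paths hitting -3: 2^18 - 136136 = 126008
P = 126008/262144 = 15751/32768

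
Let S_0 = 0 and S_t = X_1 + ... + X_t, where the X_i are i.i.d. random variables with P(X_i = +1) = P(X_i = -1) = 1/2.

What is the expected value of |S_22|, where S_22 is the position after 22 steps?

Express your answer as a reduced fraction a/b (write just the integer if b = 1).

S_22 takes values m ≡ 0 (mod 2) with |m| ≤ 22; P(S_22=m) = C(22,(22+m)/2)/2^22.
Total paths: 2^22 = 4194304
Distribution: P(S=-22)=1/4194304, P(S=-20)=22/4194304, P(S=-18)=231/4194304, P(S=-16)=1540/4194304, P(S=-14)=7315/4194304, P(S=-12)=26334/4194304, P(S=-10)=74613/4194304, P(S=-8)=170544/4194304, P(S=-6)=319770/4194304, P(S=-4)=497420/4194304, P(S=-2)=646646/4194304, P(S=0)=705432/4194304, P(S=2)=646646/4194304, P(S=4)=497420/4194304, P(S=6)=319770/4194304, P(S=8)=170544/4194304, P(S=10)=74613/4194304, P(S=12)=26334/4194304, P(S=14)=7315/4194304, P(S=16)=1540/4194304, P(S=18)=231/4194304, P(S=20)=22/4194304, P(S=22)=1/4194304
E[|S_22|] = Σ_m |m|·P(S_22=m) = 15519504/4194304 = 969969/262144

Answer: 969969/262144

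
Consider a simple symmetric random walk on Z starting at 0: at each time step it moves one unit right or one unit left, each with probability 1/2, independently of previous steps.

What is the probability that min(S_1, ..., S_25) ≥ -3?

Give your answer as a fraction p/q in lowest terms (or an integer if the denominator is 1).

Let f(t,s) = #length-t paths at position s with S_1..S_t all ≥ -3.
f(t,s) = f(t-1,s-1) + f(t-1,s+1) for s ≥ -3; f(t,s) = 0 for s < -3.
t=0: f(0,0)=1
t=1: f(1,-1)=1 f(1,1)=1
t=2: f(2,-2)=1 f(2,0)=2 f(2,2)=1
t=3: f(3,-3)=1 f(3,-1)=3 f(3,1)=3 f(3,3)=1
t=4: f(4,-2)=4 f(4,0)=6 f(4,2)=4 f(4,4)=1
t=5: f(5,-3)=4 f(5,-1)=10 f(5,1)=10 f(5,3)=5 f(5,5)=1
t=6: f(6,-2)=14 f(6,0)=20 f(6,2)=15 f(6,4)=6 f(6,6)=1
t=7: f(7,-3)=14 f(7,-1)=34 f(7,1)=35 f(7,3)=21 f(7,5)=7 f(7,7)=1
t=8: f(8,-2)=48 f(8,0)=69 f(8,2)=56 f(8,4)=28 f(8,6)=8 f(8,8)=1
t=9: f(9,-3)=48 f(9,-1)=117 f(9,1)=125 f(9,3)=84 f(9,5)=36 f(9,7)=9 f(9,9)=1
t=10: f(10,-2)=165 f(10,0)=242 f(10,2)=209 f(10,4)=120 f(10,6)=45 f(10,8)=10 f(10,10)=1
t=11: f(11,-3)=165 f(11,-1)=407 f(11,1)=451 f(11,3)=329 f(11,5)=165 f(11,7)=55 f(11,9)=11 f(11,11)=1
t=12: f(12,-2)=572 f(12,0)=858 f(12,2)=780 f(12,4)=494 f(12,6)=220 f(12,8)=66 f(12,10)=12 f(12,12)=1
t=13: f(13,-3)=572 f(13,-1)=1430 f(13,1)=1638 f(13,3)=1274 f(13,5)=714 f(13,7)=286 f(13,9)=78 f(13,11)=13 f(13,13)=1
t=14: f(14,-2)=2002 f(14,0)=3068 f(14,2)=2912 f(14,4)=1988 f(14,6)=1000 f(14,8)=364 f(14,10)=91 f(14,12)=14 f(14,14)=1
t=15: f(15,-3)=2002 f(15,-1)=5070 f(15,1)=5980 f(15,3)=4900 f(15,5)=2988 f(15,7)=1364 f(15,9)=455 f(15,11)=105 f(15,13)=15 f(15,15)=1
t=16: f(16,-2)=7072 f(16,0)=11050 f(16,2)=10880 f(16,4)=7888 f(16,6)=4352 f(16,8)=1819 f(16,10)=560 f(16,12)=120 f(16,14)=16 f(16,16)=1
t=17: f(17,-3)=7072 f(17,-1)=18122 f(17,1)=21930 f(17,3)=18768 f(17,5)=12240 f(17,7)=6171 f(17,9)=2379 f(17,11)=680 f(17,13)=136 f(17,15)=17 f(17,17)=1
t=18: f(18,-2)=25194 f(18,0)=40052 f(18,2)=40698 f(18,4)=31008 f(18,6)=18411 f(18,8)=8550 f(18,10)=3059 f(18,12)=816 f(18,14)=153 f(18,16)=18 f(18,18)=1
t=19: f(19,-3)=25194 f(19,-1)=65246 f(19,1)=80750 f(19,3)=71706 f(19,5)=49419 f(19,7)=26961 f(19,9)=11609 f(19,11)=3875 f(19,13)=969 f(19,15)=171 f(19,17)=19 f(19,19)=1
t=20: f(20,-2)=90440 f(20,0)=145996 f(20,2)=152456 f(20,4)=121125 f(20,6)=76380 f(20,8)=38570 f(20,10)=15484 f(20,12)=4844 f(20,14)=1140 f(20,16)=190 f(20,18)=20 f(20,20)=1
t=21: f(21,-3)=90440 f(21,-1)=236436 f(21,1)=298452 f(21,3)=273581 f(21,5)=197505 f(21,7)=114950 f(21,9)=54054 f(21,11)=20328 f(21,13)=5984 f(21,15)=1330 f(21,17)=210 f(21,19)=21 f(21,21)=1
t=22: f(22,-2)=326876 f(22,0)=534888 f(22,2)=572033 f(22,4)=471086 f(22,6)=312455 f(22,8)=169004 f(22,10)=74382 f(22,12)=26312 f(22,14)=7314 f(22,16)=1540 f(22,18)=231 f(22,20)=22 f(22,22)=1
t=23: f(23,-3)=326876 f(23,-1)=861764 f(23,1)=1106921 f(23,3)=1043119 f(23,5)=783541 f(23,7)=481459 f(23,9)=243386 f(23,11)=100694 f(23,13)=33626 f(23,15)=8854 f(23,17)=1771 f(23,19)=253 f(23,21)=23 f(23,23)=1
t=24: f(24,-2)=1188640 f(24,0)=1968685 f(24,2)=2150040 f(24,4)=1826660 f(24,6)=1265000 f(24,8)=724845 f(24,10)=344080 f(24,12)=134320 f(24,14)=42480 f(24,16)=10625 f(24,18)=2024 f(24,20)=276 f(24,22)=24 f(24,24)=1
t=25: f(25,-3)=1188640 f(25,-1)=3157325 f(25,1)=4118725 f(25,3)=3976700 f(25,5)=3091660 f(25,7)=1989845 f(25,9)=1068925 f(25,11)=478400 f(25,13)=176800 f(25,15)=53105 f(25,17)=12649 f(25,19)=2300 f(25,21)=300 f(25,23)=25 f(25,25)=1
Σ_s f(25,s) = 19315400
P = 19315400/33554432 = 2414425/4194304

Answer: 2414425/4194304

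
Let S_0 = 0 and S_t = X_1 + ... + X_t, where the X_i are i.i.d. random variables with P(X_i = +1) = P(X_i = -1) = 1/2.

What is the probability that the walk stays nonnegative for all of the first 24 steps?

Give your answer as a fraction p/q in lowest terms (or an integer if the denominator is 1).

Answer: 676039/4194304

Derivation:
Let f(t,s) = #length-t paths at position s with S_1..S_t all ≥ 0.
f(t,s) = f(t-1,s-1) + f(t-1,s+1) for s ≥ 0; f(t,s) = 0 for s < 0.
t=0: f(0,0)=1
t=1: f(1,1)=1
t=2: f(2,0)=1 f(2,2)=1
t=3: f(3,1)=2 f(3,3)=1
t=4: f(4,0)=2 f(4,2)=3 f(4,4)=1
t=5: f(5,1)=5 f(5,3)=4 f(5,5)=1
t=6: f(6,0)=5 f(6,2)=9 f(6,4)=5 f(6,6)=1
t=7: f(7,1)=14 f(7,3)=14 f(7,5)=6 f(7,7)=1
t=8: f(8,0)=14 f(8,2)=28 f(8,4)=20 f(8,6)=7 f(8,8)=1
t=9: f(9,1)=42 f(9,3)=48 f(9,5)=27 f(9,7)=8 f(9,9)=1
t=10: f(10,0)=42 f(10,2)=90 f(10,4)=75 f(10,6)=35 f(10,8)=9 f(10,10)=1
t=11: f(11,1)=132 f(11,3)=165 f(11,5)=110 f(11,7)=44 f(11,9)=10 f(11,11)=1
t=12: f(12,0)=132 f(12,2)=297 f(12,4)=275 f(12,6)=154 f(12,8)=54 f(12,10)=11 f(12,12)=1
t=13: f(13,1)=429 f(13,3)=572 f(13,5)=429 f(13,7)=208 f(13,9)=65 f(13,11)=12 f(13,13)=1
t=14: f(14,0)=429 f(14,2)=1001 f(14,4)=1001 f(14,6)=637 f(14,8)=273 f(14,10)=77 f(14,12)=13 f(14,14)=1
t=15: f(15,1)=1430 f(15,3)=2002 f(15,5)=1638 f(15,7)=910 f(15,9)=350 f(15,11)=90 f(15,13)=14 f(15,15)=1
t=16: f(16,0)=1430 f(16,2)=3432 f(16,4)=3640 f(16,6)=2548 f(16,8)=1260 f(16,10)=440 f(16,12)=104 f(16,14)=15 f(16,16)=1
t=17: f(17,1)=4862 f(17,3)=7072 f(17,5)=6188 f(17,7)=3808 f(17,9)=1700 f(17,11)=544 f(17,13)=119 f(17,15)=16 f(17,17)=1
t=18: f(18,0)=4862 f(18,2)=11934 f(18,4)=13260 f(18,6)=9996 f(18,8)=5508 f(18,10)=2244 f(18,12)=663 f(18,14)=135 f(18,16)=17 f(18,18)=1
t=19: f(19,1)=16796 f(19,3)=25194 f(19,5)=23256 f(19,7)=15504 f(19,9)=7752 f(19,11)=2907 f(19,13)=798 f(19,15)=152 f(19,17)=18 f(19,19)=1
t=20: f(20,0)=16796 f(20,2)=41990 f(20,4)=48450 f(20,6)=38760 f(20,8)=23256 f(20,10)=10659 f(20,12)=3705 f(20,14)=950 f(20,16)=170 f(20,18)=19 f(20,20)=1
t=21: f(21,1)=58786 f(21,3)=90440 f(21,5)=87210 f(21,7)=62016 f(21,9)=33915 f(21,11)=14364 f(21,13)=4655 f(21,15)=1120 f(21,17)=189 f(21,19)=20 f(21,21)=1
t=22: f(22,0)=58786 f(22,2)=149226 f(22,4)=177650 f(22,6)=149226 f(22,8)=95931 f(22,10)=48279 f(22,12)=19019 f(22,14)=5775 f(22,16)=1309 f(22,18)=209 f(22,20)=21 f(22,22)=1
t=23: f(23,1)=208012 f(23,3)=326876 f(23,5)=326876 f(23,7)=245157 f(23,9)=144210 f(23,11)=67298 f(23,13)=24794 f(23,15)=7084 f(23,17)=1518 f(23,19)=230 f(23,21)=22 f(23,23)=1
t=24: f(24,0)=208012 f(24,2)=534888 f(24,4)=653752 f(24,6)=572033 f(24,8)=389367 f(24,10)=211508 f(24,12)=92092 f(24,14)=31878 f(24,16)=8602 f(24,18)=1748 f(24,20)=252 f(24,22)=23 f(24,24)=1
Σ_s f(24,s) = 2704156
P = 2704156/16777216 = 676039/4194304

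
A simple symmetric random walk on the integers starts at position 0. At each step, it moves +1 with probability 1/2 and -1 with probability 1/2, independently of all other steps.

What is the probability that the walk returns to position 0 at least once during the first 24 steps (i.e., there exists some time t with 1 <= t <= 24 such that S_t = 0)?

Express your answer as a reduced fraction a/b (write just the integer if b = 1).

Count via complement. Let g(t,s) = #length-t paths at position s with S_1..S_t all ≠ 0.
g(t,s) = g(t-1,s-1) + g(t-1,s+1) for s ≠ 0; g(t,0) = 0.
t=0: g(0,0)=1
t=1: g(1,-1)=1 g(1,1)=1
t=2: g(2,-2)=1 g(2,2)=1
t=3: g(3,-3)=1 g(3,-1)=1 g(3,1)=1 g(3,3)=1
t=4: g(4,-4)=1 g(4,-2)=2 g(4,2)=2 g(4,4)=1
t=5: g(5,-5)=1 g(5,-3)=3 g(5,-1)=2 g(5,1)=2 g(5,3)=3 g(5,5)=1
t=6: g(6,-6)=1 g(6,-4)=4 g(6,-2)=5 g(6,2)=5 g(6,4)=4 g(6,6)=1
t=7: g(7,-7)=1 g(7,-5)=5 g(7,-3)=9 g(7,-1)=5 g(7,1)=5 g(7,3)=9 g(7,5)=5 g(7,7)=1
t=8: g(8,-8)=1 g(8,-6)=6 g(8,-4)=14 g(8,-2)=14 g(8,2)=14 g(8,4)=14 g(8,6)=6 g(8,8)=1
t=9: g(9,-9)=1 g(9,-7)=7 g(9,-5)=20 g(9,-3)=28 g(9,-1)=14 g(9,1)=14 g(9,3)=28 g(9,5)=20 g(9,7)=7 g(9,9)=1
t=10: g(10,-10)=1 g(10,-8)=8 g(10,-6)=27 g(10,-4)=48 g(10,-2)=42 g(10,2)=42 g(10,4)=48 g(10,6)=27 g(10,8)=8 g(10,10)=1
t=11: g(11,-11)=1 g(11,-9)=9 g(11,-7)=35 g(11,-5)=75 g(11,-3)=90 g(11,-1)=42 g(11,1)=42 g(11,3)=90 g(11,5)=75 g(11,7)=35 g(11,9)=9 g(11,11)=1
t=12: g(12,-12)=1 g(12,-10)=10 g(12,-8)=44 g(12,-6)=110 g(12,-4)=165 g(12,-2)=132 g(12,2)=132 g(12,4)=165 g(12,6)=110 g(12,8)=44 g(12,10)=10 g(12,12)=1
t=13: g(13,-13)=1 g(13,-11)=11 g(13,-9)=54 g(13,-7)=154 g(13,-5)=275 g(13,-3)=297 g(13,-1)=132 g(13,1)=132 g(13,3)=297 g(13,5)=275 g(13,7)=154 g(13,9)=54 g(13,11)=11 g(13,13)=1
t=14: g(14,-14)=1 g(14,-12)=12 g(14,-10)=65 g(14,-8)=208 g(14,-6)=429 g(14,-4)=572 g(14,-2)=429 g(14,2)=429 g(14,4)=572 g(14,6)=429 g(14,8)=208 g(14,10)=65 g(14,12)=12 g(14,14)=1
t=15: g(15,-15)=1 g(15,-13)=13 g(15,-11)=77 g(15,-9)=273 g(15,-7)=637 g(15,-5)=1001 g(15,-3)=1001 g(15,-1)=429 g(15,1)=429 g(15,3)=1001 g(15,5)=1001 g(15,7)=637 g(15,9)=273 g(15,11)=77 g(15,13)=13 g(15,15)=1
t=16: g(16,-16)=1 g(16,-14)=14 g(16,-12)=90 g(16,-10)=350 g(16,-8)=910 g(16,-6)=1638 g(16,-4)=2002 g(16,-2)=1430 g(16,2)=1430 g(16,4)=2002 g(16,6)=1638 g(16,8)=910 g(16,10)=350 g(16,12)=90 g(16,14)=14 g(16,16)=1
t=17: g(17,-17)=1 g(17,-15)=15 g(17,-13)=104 g(17,-11)=440 g(17,-9)=1260 g(17,-7)=2548 g(17,-5)=3640 g(17,-3)=3432 g(17,-1)=1430 g(17,1)=1430 g(17,3)=3432 g(17,5)=3640 g(17,7)=2548 g(17,9)=1260 g(17,11)=440 g(17,13)=104 g(17,15)=15 g(17,17)=1
t=18: g(18,-18)=1 g(18,-16)=16 g(18,-14)=119 g(18,-12)=544 g(18,-10)=1700 g(18,-8)=3808 g(18,-6)=6188 g(18,-4)=7072 g(18,-2)=4862 g(18,2)=4862 g(18,4)=7072 g(18,6)=6188 g(18,8)=3808 g(18,10)=1700 g(18,12)=544 g(18,14)=119 g(18,16)=16 g(18,18)=1
t=19: g(19,-19)=1 g(19,-17)=17 g(19,-15)=135 g(19,-13)=663 g(19,-11)=2244 g(19,-9)=5508 g(19,-7)=9996 g(19,-5)=13260 g(19,-3)=11934 g(19,-1)=4862 g(19,1)=4862 g(19,3)=11934 g(19,5)=13260 g(19,7)=9996 g(19,9)=5508 g(19,11)=2244 g(19,13)=663 g(19,15)=135 g(19,17)=17 g(19,19)=1
t=20: g(20,-20)=1 g(20,-18)=18 g(20,-16)=152 g(20,-14)=798 g(20,-12)=2907 g(20,-10)=7752 g(20,-8)=15504 g(20,-6)=23256 g(20,-4)=25194 g(20,-2)=16796 g(20,2)=16796 g(20,4)=25194 g(20,6)=23256 g(20,8)=15504 g(20,10)=7752 g(20,12)=2907 g(20,14)=798 g(20,16)=152 g(20,18)=18 g(20,20)=1
t=21: g(21,-21)=1 g(21,-19)=19 g(21,-17)=170 g(21,-15)=950 g(21,-13)=3705 g(21,-11)=10659 g(21,-9)=23256 g(21,-7)=38760 g(21,-5)=48450 g(21,-3)=41990 g(21,-1)=16796 g(21,1)=16796 g(21,3)=41990 g(21,5)=48450 g(21,7)=38760 g(21,9)=23256 g(21,11)=10659 g(21,13)=3705 g(21,15)=950 g(21,17)=170 g(21,19)=19 g(21,21)=1
t=22: g(22,-22)=1 g(22,-20)=20 g(22,-18)=189 g(22,-16)=1120 g(22,-14)=4655 g(22,-12)=14364 g(22,-10)=33915 g(22,-8)=62016 g(22,-6)=87210 g(22,-4)=90440 g(22,-2)=58786 g(22,2)=58786 g(22,4)=90440 g(22,6)=87210 g(22,8)=62016 g(22,10)=33915 g(22,12)=14364 g(22,14)=4655 g(22,16)=1120 g(22,18)=189 g(22,20)=20 g(22,22)=1
t=23: g(23,-23)=1 g(23,-21)=21 g(23,-19)=209 g(23,-17)=1309 g(23,-15)=5775 g(23,-13)=19019 g(23,-11)=48279 g(23,-9)=95931 g(23,-7)=149226 g(23,-5)=177650 g(23,-3)=149226 g(23,-1)=58786 g(23,1)=58786 g(23,3)=149226 g(23,5)=177650 g(23,7)=149226 g(23,9)=95931 g(23,11)=48279 g(23,13)=19019 g(23,15)=5775 g(23,17)=1309 g(23,19)=209 g(23,21)=21 g(23,23)=1
t=24: g(24,-24)=1 g(24,-22)=22 g(24,-20)=230 g(24,-18)=1518 g(24,-16)=7084 g(24,-14)=24794 g(24,-12)=67298 g(24,-10)=144210 g(24,-8)=245157 g(24,-6)=326876 g(24,-4)=326876 g(24,-2)=208012 g(24,2)=208012 g(24,4)=326876 g(24,6)=326876 g(24,8)=245157 g(24,10)=144210 g(24,12)=67298 g(24,14)=24794 g(24,16)=7084 g(24,18)=1518 g(24,20)=230 g(24,22)=22 g(24,24)=1
Paths never hitting 0: Σ_s g(24,s) = 2704156
Paths hitting 0: 2^24 - 2704156 = 14073060
P = 14073060/16777216 = 3518265/4194304

Answer: 3518265/4194304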